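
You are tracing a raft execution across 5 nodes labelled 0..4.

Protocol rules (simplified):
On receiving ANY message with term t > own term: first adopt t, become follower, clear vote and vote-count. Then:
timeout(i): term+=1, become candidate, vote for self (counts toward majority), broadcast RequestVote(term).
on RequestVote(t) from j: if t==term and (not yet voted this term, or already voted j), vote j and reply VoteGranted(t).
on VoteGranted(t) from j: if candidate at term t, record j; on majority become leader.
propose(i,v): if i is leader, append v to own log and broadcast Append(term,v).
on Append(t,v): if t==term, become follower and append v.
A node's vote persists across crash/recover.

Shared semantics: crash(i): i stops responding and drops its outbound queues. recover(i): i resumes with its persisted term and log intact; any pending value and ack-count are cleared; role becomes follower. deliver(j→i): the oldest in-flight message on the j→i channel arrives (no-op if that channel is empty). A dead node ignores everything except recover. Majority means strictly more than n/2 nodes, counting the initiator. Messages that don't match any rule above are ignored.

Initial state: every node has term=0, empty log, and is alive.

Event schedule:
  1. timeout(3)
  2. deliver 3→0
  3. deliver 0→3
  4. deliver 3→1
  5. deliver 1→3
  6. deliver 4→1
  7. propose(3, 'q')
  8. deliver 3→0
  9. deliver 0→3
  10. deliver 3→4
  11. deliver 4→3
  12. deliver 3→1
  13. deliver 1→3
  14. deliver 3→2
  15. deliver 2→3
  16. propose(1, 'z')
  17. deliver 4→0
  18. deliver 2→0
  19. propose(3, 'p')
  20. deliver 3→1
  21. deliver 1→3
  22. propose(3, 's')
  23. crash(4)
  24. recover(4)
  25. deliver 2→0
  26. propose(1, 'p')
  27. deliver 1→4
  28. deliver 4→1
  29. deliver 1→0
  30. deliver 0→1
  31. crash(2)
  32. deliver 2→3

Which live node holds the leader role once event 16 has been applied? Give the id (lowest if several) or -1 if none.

after 1 — timeout(3): n3:cand/t1/[-]
after 2 — deliver 3→0: n0:foll/t1/[-]
after 3 — deliver 0→3: ·
after 4 — deliver 3→1: n1:foll/t1/[-]
after 5 — deliver 1→3: n3:lead/t1/[-]
after 6 — deliver 4→1: ·
after 7 — propose(3,'q'): n3:lead/t1/[q]
after 8 — deliver 3→0: n0:foll/t1/[q]
after 9 — deliver 0→3: ·
after 10 — deliver 3→4: n4:foll/t1/[-]
after 11 — deliver 4→3: ·
after 12 — deliver 3→1: n1:foll/t1/[q]
after 13 — deliver 1→3: ·
after 14 — deliver 3→2: n2:foll/t1/[-]
after 15 — deliver 2→3: ·
after 16 — propose(1,'z'): ·

3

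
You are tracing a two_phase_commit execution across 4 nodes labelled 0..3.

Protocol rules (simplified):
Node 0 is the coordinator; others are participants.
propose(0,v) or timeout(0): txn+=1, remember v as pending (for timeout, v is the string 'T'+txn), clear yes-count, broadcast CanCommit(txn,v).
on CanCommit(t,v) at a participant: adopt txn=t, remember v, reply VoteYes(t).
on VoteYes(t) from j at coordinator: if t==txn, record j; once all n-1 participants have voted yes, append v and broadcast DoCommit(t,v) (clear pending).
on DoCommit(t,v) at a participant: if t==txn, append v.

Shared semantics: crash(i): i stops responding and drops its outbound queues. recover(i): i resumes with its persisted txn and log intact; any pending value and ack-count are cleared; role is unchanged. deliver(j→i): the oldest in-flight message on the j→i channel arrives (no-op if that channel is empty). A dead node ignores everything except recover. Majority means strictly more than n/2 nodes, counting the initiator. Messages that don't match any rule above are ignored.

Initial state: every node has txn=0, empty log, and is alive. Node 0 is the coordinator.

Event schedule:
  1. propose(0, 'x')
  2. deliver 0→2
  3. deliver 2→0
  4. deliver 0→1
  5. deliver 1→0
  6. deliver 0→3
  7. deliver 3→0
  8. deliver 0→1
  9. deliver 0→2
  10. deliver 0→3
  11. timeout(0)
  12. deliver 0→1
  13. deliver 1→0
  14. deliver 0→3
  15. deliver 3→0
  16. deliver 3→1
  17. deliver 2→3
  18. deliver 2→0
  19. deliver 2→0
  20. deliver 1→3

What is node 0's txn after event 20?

e1 propose(0,'x'): 0[coor,t=1,-]
e2 deliver 0→2: 2[part,t=1,-]
e3 deliver 2→0: ·
e4 deliver 0→1: 1[part,t=1,-]
e5 deliver 1→0: ·
e6 deliver 0→3: 3[part,t=1,-]
e7 deliver 3→0: 0[coor,t=1,x]
e8 deliver 0→1: 1[part,t=1,x]
e9 deliver 0→2: 2[part,t=1,x]
e10 deliver 0→3: 3[part,t=1,x]
e11 timeout(0): 0[coor,t=2,x]
e12 deliver 0→1: 1[part,t=2,x]
e13 deliver 1→0: ·
e14 deliver 0→3: 3[part,t=2,x]
e15 deliver 3→0: ·
e16 deliver 3→1: ·
e17 deliver 2→3: ·
e18 deliver 2→0: ·
e19 deliver 2→0: ·
e20 deliver 1→3: ·

2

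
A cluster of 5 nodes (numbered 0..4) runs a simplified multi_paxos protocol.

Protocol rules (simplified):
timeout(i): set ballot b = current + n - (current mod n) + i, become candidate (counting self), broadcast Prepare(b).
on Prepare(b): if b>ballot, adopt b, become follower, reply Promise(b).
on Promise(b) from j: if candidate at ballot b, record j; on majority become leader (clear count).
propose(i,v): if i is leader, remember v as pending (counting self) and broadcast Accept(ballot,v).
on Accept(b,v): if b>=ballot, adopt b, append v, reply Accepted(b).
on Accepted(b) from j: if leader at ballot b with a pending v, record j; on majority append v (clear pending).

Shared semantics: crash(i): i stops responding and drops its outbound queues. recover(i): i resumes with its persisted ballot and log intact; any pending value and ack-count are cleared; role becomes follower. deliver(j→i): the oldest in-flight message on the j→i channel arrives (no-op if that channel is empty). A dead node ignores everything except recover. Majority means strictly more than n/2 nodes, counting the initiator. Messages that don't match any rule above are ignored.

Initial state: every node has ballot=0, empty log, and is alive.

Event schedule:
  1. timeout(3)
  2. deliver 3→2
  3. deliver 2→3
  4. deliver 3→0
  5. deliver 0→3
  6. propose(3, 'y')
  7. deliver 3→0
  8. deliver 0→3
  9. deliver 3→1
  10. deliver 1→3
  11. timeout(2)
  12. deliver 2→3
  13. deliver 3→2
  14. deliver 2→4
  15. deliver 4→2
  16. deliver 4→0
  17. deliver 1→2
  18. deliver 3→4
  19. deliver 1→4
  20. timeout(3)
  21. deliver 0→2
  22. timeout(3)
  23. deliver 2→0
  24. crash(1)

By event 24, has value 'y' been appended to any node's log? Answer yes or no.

yes

step 1 timeout(3): 3={cand,b=8,log=-}
step 2 deliver 3→2: 2={foll,b=8,log=-}
step 3 deliver 2→3: —
step 4 deliver 3→0: 0={foll,b=8,log=-}
step 5 deliver 0→3: 3={lead,b=8,log=-}
step 6 propose(3,'y'): —
step 7 deliver 3→0: 0={foll,b=8,log=y}
step 8 deliver 0→3: —
step 9 deliver 3→1: 1={foll,b=8,log=-}
step 10 deliver 1→3: —
step 11 timeout(2): 2={cand,b=12,log=-}
step 12 deliver 2→3: 3={foll,b=12,log=-}
step 13 deliver 3→2: —
step 14 deliver 2→4: 4={foll,b=12,log=-}
step 15 deliver 4→2: —
step 16 deliver 4→0: —
step 17 deliver 1→2: —
step 18 deliver 3→4: —
step 19 deliver 1→4: —
step 20 timeout(3): 3={cand,b=18,log=-}
step 21 deliver 0→2: —
step 22 timeout(3): 3={cand,b=23,log=-}
step 23 deliver 2→0: 0={foll,b=12,log=y}
step 24 crash(1): 1={✗foll,b=8,log=-}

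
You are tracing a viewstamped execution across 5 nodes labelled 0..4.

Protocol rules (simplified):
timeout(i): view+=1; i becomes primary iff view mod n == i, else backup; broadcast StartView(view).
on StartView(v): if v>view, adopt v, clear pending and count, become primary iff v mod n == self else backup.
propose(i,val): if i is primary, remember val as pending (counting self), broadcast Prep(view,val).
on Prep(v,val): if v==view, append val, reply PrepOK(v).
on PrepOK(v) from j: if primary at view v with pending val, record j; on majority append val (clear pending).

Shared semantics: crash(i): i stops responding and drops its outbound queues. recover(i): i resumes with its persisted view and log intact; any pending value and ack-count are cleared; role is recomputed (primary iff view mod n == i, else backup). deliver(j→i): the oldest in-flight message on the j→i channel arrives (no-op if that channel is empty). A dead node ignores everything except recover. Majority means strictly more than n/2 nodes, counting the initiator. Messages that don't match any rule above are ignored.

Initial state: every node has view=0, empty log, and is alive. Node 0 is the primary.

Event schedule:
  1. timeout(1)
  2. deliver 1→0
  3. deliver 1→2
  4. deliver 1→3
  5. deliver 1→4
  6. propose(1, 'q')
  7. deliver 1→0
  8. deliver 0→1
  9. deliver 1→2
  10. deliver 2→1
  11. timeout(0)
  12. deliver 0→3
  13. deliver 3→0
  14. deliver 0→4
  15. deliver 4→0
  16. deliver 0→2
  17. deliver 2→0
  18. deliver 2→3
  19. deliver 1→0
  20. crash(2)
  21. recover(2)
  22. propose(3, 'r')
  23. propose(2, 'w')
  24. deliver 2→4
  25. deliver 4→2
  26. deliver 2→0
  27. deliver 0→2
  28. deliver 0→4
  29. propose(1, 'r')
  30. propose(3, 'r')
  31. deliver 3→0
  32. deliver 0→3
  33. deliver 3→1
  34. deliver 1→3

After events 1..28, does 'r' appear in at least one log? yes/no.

no

e1 timeout(1): 1[prim,v=1,-]
e2 deliver 1→0: 0[back,v=1,-]
e3 deliver 1→2: 2[back,v=1,-]
e4 deliver 1→3: 3[back,v=1,-]
e5 deliver 1→4: 4[back,v=1,-]
e6 propose(1,'q'): ·
e7 deliver 1→0: 0[back,v=1,q]
e8 deliver 0→1: ·
e9 deliver 1→2: 2[back,v=1,q]
e10 deliver 2→1: 1[prim,v=1,q]
e11 timeout(0): 0[back,v=2,q]
e12 deliver 0→3: 3[back,v=2,-]
e13 deliver 3→0: ·
e14 deliver 0→4: 4[back,v=2,-]
e15 deliver 4→0: ·
e16 deliver 0→2: 2[prim,v=2,q]
e17 deliver 2→0: ·
e18 deliver 2→3: ·
e19 deliver 1→0: ·
e20 crash(2): 2[✗prim,v=2,q]
e21 recover(2): 2[prim,v=2,q]
e22 propose(3,'r'): ·
e23 propose(2,'w'): ·
e24 deliver 2→4: 4[back,v=2,w]
e25 deliver 4→2: ·
e26 deliver 2→0: 0[back,v=2,q,w]
e27 deliver 0→2: 2[prim,v=2,q,w]
e28 deliver 0→4: ·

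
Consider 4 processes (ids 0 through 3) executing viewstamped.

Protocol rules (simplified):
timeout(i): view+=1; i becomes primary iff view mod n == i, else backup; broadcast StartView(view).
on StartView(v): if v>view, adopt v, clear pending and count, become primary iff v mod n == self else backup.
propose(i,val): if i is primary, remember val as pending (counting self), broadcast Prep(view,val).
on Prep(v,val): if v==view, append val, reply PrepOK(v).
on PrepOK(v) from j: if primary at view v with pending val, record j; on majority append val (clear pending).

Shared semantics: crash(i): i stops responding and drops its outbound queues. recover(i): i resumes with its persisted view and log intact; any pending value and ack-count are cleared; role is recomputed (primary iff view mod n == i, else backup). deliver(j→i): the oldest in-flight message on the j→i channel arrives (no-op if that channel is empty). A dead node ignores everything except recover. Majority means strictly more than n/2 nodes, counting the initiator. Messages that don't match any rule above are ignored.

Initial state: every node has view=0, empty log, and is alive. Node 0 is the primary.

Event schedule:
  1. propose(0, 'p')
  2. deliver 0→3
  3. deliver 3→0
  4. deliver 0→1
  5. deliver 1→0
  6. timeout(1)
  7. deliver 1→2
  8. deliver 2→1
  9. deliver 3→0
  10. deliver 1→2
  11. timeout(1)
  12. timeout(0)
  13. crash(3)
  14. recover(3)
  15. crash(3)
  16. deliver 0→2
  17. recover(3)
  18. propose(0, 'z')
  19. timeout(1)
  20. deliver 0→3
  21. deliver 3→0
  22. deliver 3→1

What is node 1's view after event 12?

2

step 1 propose(0,'p'): —
step 2 deliver 0→3: 3={back,v=0,log=p}
step 3 deliver 3→0: —
step 4 deliver 0→1: 1={back,v=0,log=p}
step 5 deliver 1→0: 0={prim,v=0,log=p}
step 6 timeout(1): 1={prim,v=1,log=p}
step 7 deliver 1→2: 2={back,v=1,log=-}
step 8 deliver 2→1: —
step 9 deliver 3→0: —
step 10 deliver 1→2: —
step 11 timeout(1): 1={back,v=2,log=p}
step 12 timeout(0): 0={back,v=1,log=p}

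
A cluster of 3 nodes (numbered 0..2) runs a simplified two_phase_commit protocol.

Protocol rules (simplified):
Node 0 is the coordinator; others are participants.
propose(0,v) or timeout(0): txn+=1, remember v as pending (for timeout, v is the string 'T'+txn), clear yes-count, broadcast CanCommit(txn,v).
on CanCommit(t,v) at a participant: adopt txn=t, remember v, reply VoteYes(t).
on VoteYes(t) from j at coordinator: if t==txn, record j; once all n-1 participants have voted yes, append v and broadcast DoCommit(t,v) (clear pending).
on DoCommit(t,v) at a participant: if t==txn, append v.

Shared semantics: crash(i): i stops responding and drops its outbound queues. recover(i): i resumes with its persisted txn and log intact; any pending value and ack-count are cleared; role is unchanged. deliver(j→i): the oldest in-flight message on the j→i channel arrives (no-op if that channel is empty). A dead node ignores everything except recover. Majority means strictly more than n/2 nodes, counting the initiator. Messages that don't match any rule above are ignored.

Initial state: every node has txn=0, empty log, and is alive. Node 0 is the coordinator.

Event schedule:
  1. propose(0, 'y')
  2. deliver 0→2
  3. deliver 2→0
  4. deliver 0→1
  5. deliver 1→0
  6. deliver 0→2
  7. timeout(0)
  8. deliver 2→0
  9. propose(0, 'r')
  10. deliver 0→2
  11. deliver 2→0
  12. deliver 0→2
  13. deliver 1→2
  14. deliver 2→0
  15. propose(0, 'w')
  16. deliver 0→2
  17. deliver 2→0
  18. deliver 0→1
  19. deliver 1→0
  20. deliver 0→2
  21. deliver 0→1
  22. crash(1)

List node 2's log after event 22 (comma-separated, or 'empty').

after 1 — propose(0,'y'): n0:coor/t1/[-]
after 2 — deliver 0→2: n2:part/t1/[-]
after 3 — deliver 2→0: ·
after 4 — deliver 0→1: n1:part/t1/[-]
after 5 — deliver 1→0: n0:coor/t1/[y]
after 6 — deliver 0→2: n2:part/t1/[y]
after 7 — timeout(0): n0:coor/t2/[y]
after 8 — deliver 2→0: ·
after 9 — propose(0,'r'): n0:coor/t3/[y]
after 10 — deliver 0→2: n2:part/t2/[y]
after 11 — deliver 2→0: ·
after 12 — deliver 0→2: n2:part/t3/[y]
after 13 — deliver 1→2: ·
after 14 — deliver 2→0: ·
after 15 — propose(0,'w'): n0:coor/t4/[y]
after 16 — deliver 0→2: n2:part/t4/[y]
after 17 — deliver 2→0: ·
after 18 — deliver 0→1: n1:part/t1/[y]
after 19 — deliver 1→0: ·
after 20 — deliver 0→2: ·
after 21 — deliver 0→1: n1:part/t2/[y]
after 22 — crash(1): n1:✗part/t2/[y]

y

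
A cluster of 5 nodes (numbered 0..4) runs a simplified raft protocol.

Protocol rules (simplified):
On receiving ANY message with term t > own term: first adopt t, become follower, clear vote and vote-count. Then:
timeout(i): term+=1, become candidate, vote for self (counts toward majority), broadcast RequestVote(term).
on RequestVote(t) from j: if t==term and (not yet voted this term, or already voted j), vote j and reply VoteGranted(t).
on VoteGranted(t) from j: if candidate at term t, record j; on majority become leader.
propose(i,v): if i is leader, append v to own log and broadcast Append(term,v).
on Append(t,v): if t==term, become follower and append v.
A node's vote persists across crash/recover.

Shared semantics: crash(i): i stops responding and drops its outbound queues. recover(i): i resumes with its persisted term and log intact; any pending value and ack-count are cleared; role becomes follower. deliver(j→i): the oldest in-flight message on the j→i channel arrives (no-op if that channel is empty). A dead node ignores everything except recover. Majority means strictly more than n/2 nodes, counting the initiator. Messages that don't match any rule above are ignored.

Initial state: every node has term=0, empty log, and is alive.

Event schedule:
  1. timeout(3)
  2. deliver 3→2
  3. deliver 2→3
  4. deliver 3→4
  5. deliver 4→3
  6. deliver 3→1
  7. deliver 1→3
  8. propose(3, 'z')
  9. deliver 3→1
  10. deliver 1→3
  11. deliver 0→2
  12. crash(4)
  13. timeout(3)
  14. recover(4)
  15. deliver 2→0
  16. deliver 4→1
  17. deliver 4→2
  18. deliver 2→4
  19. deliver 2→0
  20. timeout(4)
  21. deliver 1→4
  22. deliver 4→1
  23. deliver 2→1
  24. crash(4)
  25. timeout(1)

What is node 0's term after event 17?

0

e1 timeout(3): 3[cand,t=1,-]
e2 deliver 3→2: 2[foll,t=1,-]
e3 deliver 2→3: ·
e4 deliver 3→4: 4[foll,t=1,-]
e5 deliver 4→3: 3[lead,t=1,-]
e6 deliver 3→1: 1[foll,t=1,-]
e7 deliver 1→3: ·
e8 propose(3,'z'): 3[lead,t=1,z]
e9 deliver 3→1: 1[foll,t=1,z]
e10 deliver 1→3: ·
e11 deliver 0→2: ·
e12 crash(4): 4[✗foll,t=1,-]
e13 timeout(3): 3[cand,t=2,z]
e14 recover(4): 4[foll,t=1,-]
e15 deliver 2→0: ·
e16 deliver 4→1: ·
e17 deliver 4→2: ·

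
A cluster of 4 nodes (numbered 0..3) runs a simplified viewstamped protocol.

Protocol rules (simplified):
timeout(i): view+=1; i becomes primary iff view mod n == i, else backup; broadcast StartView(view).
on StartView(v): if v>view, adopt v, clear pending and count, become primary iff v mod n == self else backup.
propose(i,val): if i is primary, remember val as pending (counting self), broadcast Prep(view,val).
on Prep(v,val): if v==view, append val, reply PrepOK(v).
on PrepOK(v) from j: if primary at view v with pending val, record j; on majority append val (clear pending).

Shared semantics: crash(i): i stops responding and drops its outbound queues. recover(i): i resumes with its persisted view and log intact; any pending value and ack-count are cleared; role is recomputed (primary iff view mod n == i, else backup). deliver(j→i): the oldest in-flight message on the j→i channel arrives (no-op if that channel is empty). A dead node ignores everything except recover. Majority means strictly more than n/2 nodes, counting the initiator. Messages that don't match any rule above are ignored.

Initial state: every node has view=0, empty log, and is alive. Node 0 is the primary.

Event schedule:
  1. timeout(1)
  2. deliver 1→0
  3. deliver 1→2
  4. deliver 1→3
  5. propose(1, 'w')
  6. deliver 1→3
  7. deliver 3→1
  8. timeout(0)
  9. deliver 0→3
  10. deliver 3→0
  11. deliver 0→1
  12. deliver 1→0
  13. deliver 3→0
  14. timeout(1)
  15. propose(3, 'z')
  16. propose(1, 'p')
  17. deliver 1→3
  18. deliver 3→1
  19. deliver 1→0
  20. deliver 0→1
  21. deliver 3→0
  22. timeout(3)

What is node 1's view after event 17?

3

e1 timeout(1): 1[prim,v=1,-]
e2 deliver 1→0: 0[back,v=1,-]
e3 deliver 1→2: 2[back,v=1,-]
e4 deliver 1→3: 3[back,v=1,-]
e5 propose(1,'w'): ·
e6 deliver 1→3: 3[back,v=1,w]
e7 deliver 3→1: ·
e8 timeout(0): 0[back,v=2,-]
e9 deliver 0→3: 3[back,v=2,w]
e10 deliver 3→0: ·
e11 deliver 0→1: 1[back,v=2,-]
e12 deliver 1→0: ·
e13 deliver 3→0: ·
e14 timeout(1): 1[back,v=3,-]
e15 propose(3,'z'): ·
e16 propose(1,'p'): ·
e17 deliver 1→3: 3[prim,v=3,w]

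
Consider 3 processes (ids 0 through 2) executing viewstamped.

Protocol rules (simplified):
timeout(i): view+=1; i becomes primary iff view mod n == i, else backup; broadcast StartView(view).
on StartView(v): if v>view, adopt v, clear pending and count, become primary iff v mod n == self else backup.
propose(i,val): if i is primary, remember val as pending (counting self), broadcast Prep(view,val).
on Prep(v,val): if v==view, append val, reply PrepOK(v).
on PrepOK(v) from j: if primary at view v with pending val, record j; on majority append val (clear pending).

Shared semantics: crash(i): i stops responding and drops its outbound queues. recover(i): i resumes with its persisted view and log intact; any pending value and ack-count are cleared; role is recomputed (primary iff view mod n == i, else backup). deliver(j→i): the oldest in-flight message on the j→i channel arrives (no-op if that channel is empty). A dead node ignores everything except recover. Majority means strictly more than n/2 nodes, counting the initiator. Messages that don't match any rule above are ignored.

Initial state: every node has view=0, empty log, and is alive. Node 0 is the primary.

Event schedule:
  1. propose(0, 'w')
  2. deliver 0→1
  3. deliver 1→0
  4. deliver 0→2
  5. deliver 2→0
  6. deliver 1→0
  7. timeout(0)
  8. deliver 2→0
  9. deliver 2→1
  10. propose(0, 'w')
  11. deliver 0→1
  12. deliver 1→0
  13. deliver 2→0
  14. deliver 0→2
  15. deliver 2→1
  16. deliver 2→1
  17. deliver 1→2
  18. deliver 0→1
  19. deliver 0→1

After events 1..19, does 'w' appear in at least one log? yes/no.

yes

step 1 propose(0,'w'): —
step 2 deliver 0→1: 1={back,v=0,log=w}
step 3 deliver 1→0: 0={prim,v=0,log=w}
step 4 deliver 0→2: 2={back,v=0,log=w}
step 5 deliver 2→0: —
step 6 deliver 1→0: —
step 7 timeout(0): 0={back,v=1,log=w}
step 8 deliver 2→0: —
step 9 deliver 2→1: —
step 10 propose(0,'w'): —
step 11 deliver 0→1: 1={prim,v=1,log=w}
step 12 deliver 1→0: —
step 13 deliver 2→0: —
step 14 deliver 0→2: 2={back,v=1,log=w}
step 15 deliver 2→1: —
step 16 deliver 2→1: —
step 17 deliver 1→2: —
step 18 deliver 0→1: —
step 19 deliver 0→1: —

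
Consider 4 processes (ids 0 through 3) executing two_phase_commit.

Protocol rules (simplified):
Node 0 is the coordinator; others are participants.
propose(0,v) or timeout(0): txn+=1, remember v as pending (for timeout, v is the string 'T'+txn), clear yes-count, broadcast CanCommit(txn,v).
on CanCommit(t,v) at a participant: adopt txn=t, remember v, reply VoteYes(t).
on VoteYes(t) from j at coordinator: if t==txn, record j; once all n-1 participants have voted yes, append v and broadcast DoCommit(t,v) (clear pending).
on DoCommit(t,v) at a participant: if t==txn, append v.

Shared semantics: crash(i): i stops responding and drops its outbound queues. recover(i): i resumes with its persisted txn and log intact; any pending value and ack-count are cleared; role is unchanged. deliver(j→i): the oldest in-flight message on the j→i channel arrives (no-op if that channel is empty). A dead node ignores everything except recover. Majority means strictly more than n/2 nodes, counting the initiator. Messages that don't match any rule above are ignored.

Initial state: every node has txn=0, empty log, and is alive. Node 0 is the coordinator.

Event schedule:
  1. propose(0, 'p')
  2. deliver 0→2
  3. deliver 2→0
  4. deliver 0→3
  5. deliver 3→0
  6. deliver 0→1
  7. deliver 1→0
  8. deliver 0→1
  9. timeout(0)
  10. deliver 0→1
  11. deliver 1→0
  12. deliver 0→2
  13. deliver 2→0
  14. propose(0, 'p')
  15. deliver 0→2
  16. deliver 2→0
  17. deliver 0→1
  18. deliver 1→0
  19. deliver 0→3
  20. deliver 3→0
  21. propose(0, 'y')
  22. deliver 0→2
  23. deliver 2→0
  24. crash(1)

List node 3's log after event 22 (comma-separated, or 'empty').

p

1. propose(0,'p'):  <0:coor t1 ->
2. deliver 0→2:  <2:part t1 ->
3. deliver 2→0:  nop
4. deliver 0→3:  <3:part t1 ->
5. deliver 3→0:  nop
6. deliver 0→1:  <1:part t1 ->
7. deliver 1→0:  <0:coor t1 p>
8. deliver 0→1:  <1:part t1 p>
9. timeout(0):  <0:coor t2 p>
10. deliver 0→1:  <1:part t2 p>
11. deliver 1→0:  nop
12. deliver 0→2:  <2:part t1 p>
13. deliver 2→0:  nop
14. propose(0,'p'):  <0:coor t3 p>
15. deliver 0→2:  <2:part t2 p>
16. deliver 2→0:  nop
17. deliver 0→1:  <1:part t3 p>
18. deliver 1→0:  nop
19. deliver 0→3:  <3:part t1 p>
20. deliver 3→0:  nop
21. propose(0,'y'):  <0:coor t4 p>
22. deliver 0→2:  <2:part t3 p>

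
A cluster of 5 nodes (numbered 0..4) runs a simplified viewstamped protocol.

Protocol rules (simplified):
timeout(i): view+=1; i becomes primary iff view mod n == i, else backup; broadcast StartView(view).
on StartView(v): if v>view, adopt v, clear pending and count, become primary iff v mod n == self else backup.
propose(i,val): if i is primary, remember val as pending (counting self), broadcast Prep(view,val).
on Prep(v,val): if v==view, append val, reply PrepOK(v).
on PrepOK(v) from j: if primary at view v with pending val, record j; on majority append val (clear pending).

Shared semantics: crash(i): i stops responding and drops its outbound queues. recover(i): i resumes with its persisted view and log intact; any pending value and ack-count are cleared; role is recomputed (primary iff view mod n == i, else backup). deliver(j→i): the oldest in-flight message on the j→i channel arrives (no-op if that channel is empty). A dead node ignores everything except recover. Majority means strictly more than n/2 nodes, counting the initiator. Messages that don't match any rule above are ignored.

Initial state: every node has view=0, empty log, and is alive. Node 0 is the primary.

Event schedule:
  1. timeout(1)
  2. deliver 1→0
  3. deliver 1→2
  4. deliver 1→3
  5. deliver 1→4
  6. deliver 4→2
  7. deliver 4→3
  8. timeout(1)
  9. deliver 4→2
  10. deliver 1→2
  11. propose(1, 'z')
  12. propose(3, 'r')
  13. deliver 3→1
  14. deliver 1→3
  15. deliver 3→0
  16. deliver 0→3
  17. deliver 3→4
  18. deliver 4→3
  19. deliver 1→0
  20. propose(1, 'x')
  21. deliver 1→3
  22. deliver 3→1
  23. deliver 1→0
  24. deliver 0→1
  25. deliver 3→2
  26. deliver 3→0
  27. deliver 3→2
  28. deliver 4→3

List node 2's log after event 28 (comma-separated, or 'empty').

step 1 timeout(1): 1={prim,v=1,log=-}
step 2 deliver 1→0: 0={back,v=1,log=-}
step 3 deliver 1→2: 2={back,v=1,log=-}
step 4 deliver 1→3: 3={back,v=1,log=-}
step 5 deliver 1→4: 4={back,v=1,log=-}
step 6 deliver 4→2: —
step 7 deliver 4→3: —
step 8 timeout(1): 1={back,v=2,log=-}
step 9 deliver 4→2: —
step 10 deliver 1→2: 2={prim,v=2,log=-}
step 11 propose(1,'z'): —
step 12 propose(3,'r'): —
step 13 deliver 3→1: —
step 14 deliver 1→3: 3={back,v=2,log=-}
step 15 deliver 3→0: —
step 16 deliver 0→3: —
step 17 deliver 3→4: —
step 18 deliver 4→3: —
step 19 deliver 1→0: 0={back,v=2,log=-}
step 20 propose(1,'x'): —
step 21 deliver 1→3: —
step 22 deliver 3→1: —
step 23 deliver 1→0: —
step 24 deliver 0→1: —
step 25 deliver 3→2: —
step 26 deliver 3→0: —
step 27 deliver 3→2: —
step 28 deliver 4→3: —

empty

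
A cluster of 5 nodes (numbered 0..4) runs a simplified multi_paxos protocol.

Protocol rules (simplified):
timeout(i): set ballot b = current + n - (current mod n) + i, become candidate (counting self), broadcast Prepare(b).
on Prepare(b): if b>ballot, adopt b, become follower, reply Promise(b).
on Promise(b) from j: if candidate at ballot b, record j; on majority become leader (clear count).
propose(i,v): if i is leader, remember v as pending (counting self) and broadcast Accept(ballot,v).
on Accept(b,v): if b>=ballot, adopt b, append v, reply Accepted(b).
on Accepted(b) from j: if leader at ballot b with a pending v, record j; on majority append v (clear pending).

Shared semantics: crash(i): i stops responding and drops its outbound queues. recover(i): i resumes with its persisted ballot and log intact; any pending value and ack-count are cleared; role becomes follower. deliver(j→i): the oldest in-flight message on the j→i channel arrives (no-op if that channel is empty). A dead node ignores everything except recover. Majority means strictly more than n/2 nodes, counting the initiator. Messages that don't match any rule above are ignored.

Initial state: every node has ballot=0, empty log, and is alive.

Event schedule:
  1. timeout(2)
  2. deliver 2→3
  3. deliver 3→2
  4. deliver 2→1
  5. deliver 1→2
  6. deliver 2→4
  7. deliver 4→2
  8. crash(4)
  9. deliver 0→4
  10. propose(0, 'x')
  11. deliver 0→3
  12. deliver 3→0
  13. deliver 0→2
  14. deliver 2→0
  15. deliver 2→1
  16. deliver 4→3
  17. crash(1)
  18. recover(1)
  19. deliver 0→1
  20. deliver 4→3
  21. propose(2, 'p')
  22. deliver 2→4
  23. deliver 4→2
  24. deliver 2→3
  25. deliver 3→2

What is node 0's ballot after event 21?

7

[1] timeout(2) → N2(cand b7 [-])
[2] deliver 2→3 → N3(foll b7 [-])
[3] deliver 3→2 → ∅
[4] deliver 2→1 → N1(foll b7 [-])
[5] deliver 1→2 → N2(lead b7 [-])
[6] deliver 2→4 → N4(foll b7 [-])
[7] deliver 4→2 → ∅
[8] crash(4) → N4(✗foll b7 [-])
[9] deliver 0→4 → ∅
[10] propose(0,'x') → ∅
[11] deliver 0→3 → ∅
[12] deliver 3→0 → ∅
[13] deliver 0→2 → ∅
[14] deliver 2→0 → N0(foll b7 [-])
[15] deliver 2→1 → ∅
[16] deliver 4→3 → ∅
[17] crash(1) → N1(✗foll b7 [-])
[18] recover(1) → N1(foll b7 [-])
[19] deliver 0→1 → ∅
[20] deliver 4→3 → ∅
[21] propose(2,'p') → ∅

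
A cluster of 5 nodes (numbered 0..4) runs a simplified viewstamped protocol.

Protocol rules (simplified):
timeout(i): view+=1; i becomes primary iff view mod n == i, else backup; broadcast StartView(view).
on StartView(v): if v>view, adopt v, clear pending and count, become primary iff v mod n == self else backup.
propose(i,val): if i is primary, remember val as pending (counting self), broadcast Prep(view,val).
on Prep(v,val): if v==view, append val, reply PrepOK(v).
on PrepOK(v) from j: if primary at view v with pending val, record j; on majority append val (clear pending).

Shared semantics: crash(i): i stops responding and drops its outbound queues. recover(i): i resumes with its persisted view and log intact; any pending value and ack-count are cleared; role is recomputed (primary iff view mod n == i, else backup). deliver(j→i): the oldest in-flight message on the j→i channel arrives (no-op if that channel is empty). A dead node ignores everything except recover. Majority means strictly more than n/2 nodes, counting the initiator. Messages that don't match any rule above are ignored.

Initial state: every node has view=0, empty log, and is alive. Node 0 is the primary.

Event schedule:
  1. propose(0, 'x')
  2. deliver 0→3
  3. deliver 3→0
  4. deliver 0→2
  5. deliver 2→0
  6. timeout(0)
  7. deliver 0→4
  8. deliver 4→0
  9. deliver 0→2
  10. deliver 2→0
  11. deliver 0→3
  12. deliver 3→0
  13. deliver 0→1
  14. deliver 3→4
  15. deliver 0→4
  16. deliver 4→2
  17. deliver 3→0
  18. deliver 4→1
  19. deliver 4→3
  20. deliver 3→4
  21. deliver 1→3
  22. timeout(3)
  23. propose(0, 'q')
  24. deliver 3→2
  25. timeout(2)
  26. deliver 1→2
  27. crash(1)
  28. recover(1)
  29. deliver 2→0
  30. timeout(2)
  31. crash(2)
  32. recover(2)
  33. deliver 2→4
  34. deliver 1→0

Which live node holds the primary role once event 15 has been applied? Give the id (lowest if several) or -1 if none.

-1

e1 propose(0,'x'): ·
e2 deliver 0→3: 3[back,v=0,x]
e3 deliver 3→0: ·
e4 deliver 0→2: 2[back,v=0,x]
e5 deliver 2→0: 0[prim,v=0,x]
e6 timeout(0): 0[back,v=1,x]
e7 deliver 0→4: 4[back,v=0,x]
e8 deliver 4→0: ·
e9 deliver 0→2: 2[back,v=1,x]
e10 deliver 2→0: ·
e11 deliver 0→3: 3[back,v=1,x]
e12 deliver 3→0: ·
e13 deliver 0→1: 1[back,v=0,x]
e14 deliver 3→4: ·
e15 deliver 0→4: 4[back,v=1,x]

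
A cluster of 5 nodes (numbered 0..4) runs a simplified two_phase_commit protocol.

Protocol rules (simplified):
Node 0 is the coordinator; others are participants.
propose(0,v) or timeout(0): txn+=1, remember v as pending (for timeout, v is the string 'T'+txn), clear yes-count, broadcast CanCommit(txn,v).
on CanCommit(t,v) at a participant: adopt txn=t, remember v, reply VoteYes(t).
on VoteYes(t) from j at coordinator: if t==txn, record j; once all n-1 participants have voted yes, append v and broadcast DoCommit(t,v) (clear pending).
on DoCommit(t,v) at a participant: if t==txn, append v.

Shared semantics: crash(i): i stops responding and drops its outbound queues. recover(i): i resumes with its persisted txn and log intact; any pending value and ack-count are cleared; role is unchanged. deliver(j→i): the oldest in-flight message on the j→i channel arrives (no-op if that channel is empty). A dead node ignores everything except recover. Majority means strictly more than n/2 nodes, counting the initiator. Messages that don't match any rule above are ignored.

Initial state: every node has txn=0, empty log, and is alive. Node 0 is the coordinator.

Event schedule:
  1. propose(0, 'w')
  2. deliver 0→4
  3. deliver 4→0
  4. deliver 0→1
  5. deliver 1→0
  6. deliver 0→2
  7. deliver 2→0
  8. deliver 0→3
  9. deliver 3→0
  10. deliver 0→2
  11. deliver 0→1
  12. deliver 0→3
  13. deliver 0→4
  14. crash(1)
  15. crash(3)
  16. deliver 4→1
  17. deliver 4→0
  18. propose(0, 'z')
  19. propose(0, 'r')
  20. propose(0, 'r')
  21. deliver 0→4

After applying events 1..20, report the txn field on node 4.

e1 propose(0,'w'): 0[coor,t=1,-]
e2 deliver 0→4: 4[part,t=1,-]
e3 deliver 4→0: ·
e4 deliver 0→1: 1[part,t=1,-]
e5 deliver 1→0: ·
e6 deliver 0→2: 2[part,t=1,-]
e7 deliver 2→0: ·
e8 deliver 0→3: 3[part,t=1,-]
e9 deliver 3→0: 0[coor,t=1,w]
e10 deliver 0→2: 2[part,t=1,w]
e11 deliver 0→1: 1[part,t=1,w]
e12 deliver 0→3: 3[part,t=1,w]
e13 deliver 0→4: 4[part,t=1,w]
e14 crash(1): 1[✗part,t=1,w]
e15 crash(3): 3[✗part,t=1,w]
e16 deliver 4→1: ·
e17 deliver 4→0: ·
e18 propose(0,'z'): 0[coor,t=2,w]
e19 propose(0,'r'): 0[coor,t=3,w]
e20 propose(0,'r'): 0[coor,t=4,w]

1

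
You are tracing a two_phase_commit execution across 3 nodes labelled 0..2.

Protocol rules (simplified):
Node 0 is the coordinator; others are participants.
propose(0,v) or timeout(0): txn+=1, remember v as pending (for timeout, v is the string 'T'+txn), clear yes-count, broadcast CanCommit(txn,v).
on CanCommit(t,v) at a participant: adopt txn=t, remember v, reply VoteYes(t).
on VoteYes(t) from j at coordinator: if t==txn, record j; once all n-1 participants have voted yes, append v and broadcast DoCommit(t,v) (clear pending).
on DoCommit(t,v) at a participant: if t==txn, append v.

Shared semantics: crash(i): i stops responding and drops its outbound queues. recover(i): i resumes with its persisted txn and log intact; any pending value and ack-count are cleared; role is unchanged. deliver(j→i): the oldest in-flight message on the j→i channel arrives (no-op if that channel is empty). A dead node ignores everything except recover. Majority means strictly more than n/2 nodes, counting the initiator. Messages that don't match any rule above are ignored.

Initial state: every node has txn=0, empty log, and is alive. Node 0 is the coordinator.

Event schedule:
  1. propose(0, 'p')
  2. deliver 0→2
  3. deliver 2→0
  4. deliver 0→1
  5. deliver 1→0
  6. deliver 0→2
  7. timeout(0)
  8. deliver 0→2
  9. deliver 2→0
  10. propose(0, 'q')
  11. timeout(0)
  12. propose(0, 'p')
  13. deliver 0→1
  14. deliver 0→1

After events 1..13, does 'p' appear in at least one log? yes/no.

yes

e1 propose(0,'p'): 0[coor,t=1,-]
e2 deliver 0→2: 2[part,t=1,-]
e3 deliver 2→0: ·
e4 deliver 0→1: 1[part,t=1,-]
e5 deliver 1→0: 0[coor,t=1,p]
e6 deliver 0→2: 2[part,t=1,p]
e7 timeout(0): 0[coor,t=2,p]
e8 deliver 0→2: 2[part,t=2,p]
e9 deliver 2→0: ·
e10 propose(0,'q'): 0[coor,t=3,p]
e11 timeout(0): 0[coor,t=4,p]
e12 propose(0,'p'): 0[coor,t=5,p]
e13 deliver 0→1: 1[part,t=1,p]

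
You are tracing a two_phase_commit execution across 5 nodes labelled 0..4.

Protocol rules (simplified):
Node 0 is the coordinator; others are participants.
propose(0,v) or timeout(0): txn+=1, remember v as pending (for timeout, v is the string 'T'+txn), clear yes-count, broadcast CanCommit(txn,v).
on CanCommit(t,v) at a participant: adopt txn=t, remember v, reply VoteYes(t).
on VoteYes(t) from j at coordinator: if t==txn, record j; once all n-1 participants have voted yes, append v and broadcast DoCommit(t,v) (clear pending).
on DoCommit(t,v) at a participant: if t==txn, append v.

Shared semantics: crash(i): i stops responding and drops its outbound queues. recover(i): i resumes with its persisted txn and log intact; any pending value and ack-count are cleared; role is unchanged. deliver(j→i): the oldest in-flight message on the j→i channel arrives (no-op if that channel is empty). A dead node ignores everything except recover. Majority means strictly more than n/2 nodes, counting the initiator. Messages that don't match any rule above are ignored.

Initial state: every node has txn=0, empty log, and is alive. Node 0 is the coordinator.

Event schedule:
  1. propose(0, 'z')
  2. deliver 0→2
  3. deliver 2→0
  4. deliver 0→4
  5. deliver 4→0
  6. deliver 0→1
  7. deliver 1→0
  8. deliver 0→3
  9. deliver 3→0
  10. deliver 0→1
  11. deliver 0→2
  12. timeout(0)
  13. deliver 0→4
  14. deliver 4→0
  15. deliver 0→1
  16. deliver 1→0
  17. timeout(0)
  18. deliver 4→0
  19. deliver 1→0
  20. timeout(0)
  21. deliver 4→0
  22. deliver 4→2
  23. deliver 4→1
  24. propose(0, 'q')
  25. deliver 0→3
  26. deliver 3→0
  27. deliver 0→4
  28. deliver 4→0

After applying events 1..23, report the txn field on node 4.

[1] propose(0,'z') → N0(coor t1 [-])
[2] deliver 0→2 → N2(part t1 [-])
[3] deliver 2→0 → ∅
[4] deliver 0→4 → N4(part t1 [-])
[5] deliver 4→0 → ∅
[6] deliver 0→1 → N1(part t1 [-])
[7] deliver 1→0 → ∅
[8] deliver 0→3 → N3(part t1 [-])
[9] deliver 3→0 → N0(coor t1 [z])
[10] deliver 0→1 → N1(part t1 [z])
[11] deliver 0→2 → N2(part t1 [z])
[12] timeout(0) → N0(coor t2 [z])
[13] deliver 0→4 → N4(part t1 [z])
[14] deliver 4→0 → ∅
[15] deliver 0→1 → N1(part t2 [z])
[16] deliver 1→0 → ∅
[17] timeout(0) → N0(coor t3 [z])
[18] deliver 4→0 → ∅
[19] deliver 1→0 → ∅
[20] timeout(0) → N0(coor t4 [z])
[21] deliver 4→0 → ∅
[22] deliver 4→2 → ∅
[23] deliver 4→1 → ∅

1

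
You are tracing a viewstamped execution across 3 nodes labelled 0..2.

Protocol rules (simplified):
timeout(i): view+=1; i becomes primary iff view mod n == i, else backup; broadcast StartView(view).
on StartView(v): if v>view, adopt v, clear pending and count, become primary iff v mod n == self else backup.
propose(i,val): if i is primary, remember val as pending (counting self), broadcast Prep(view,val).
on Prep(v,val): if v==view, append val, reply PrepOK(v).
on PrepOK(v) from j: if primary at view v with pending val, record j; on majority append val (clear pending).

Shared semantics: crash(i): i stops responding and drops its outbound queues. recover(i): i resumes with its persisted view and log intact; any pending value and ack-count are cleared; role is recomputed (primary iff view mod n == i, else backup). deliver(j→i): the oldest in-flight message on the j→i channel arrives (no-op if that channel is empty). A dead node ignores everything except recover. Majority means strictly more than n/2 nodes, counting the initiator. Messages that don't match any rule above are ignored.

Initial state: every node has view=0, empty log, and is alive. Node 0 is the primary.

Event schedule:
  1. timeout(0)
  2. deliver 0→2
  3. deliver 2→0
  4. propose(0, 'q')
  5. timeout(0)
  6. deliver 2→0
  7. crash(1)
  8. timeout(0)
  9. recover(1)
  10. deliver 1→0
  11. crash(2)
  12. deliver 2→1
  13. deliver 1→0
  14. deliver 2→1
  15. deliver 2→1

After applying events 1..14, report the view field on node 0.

after 1 — timeout(0): n0:back/v1/[-]
after 2 — deliver 0→2: n2:back/v1/[-]
after 3 — deliver 2→0: ·
after 4 — propose(0,'q'): ·
after 5 — timeout(0): n0:back/v2/[-]
after 6 — deliver 2→0: ·
after 7 — crash(1): n1:✗back/v0/[-]
after 8 — timeout(0): n0:prim/v3/[-]
after 9 — recover(1): n1:back/v0/[-]
after 10 — deliver 1→0: ·
after 11 — crash(2): n2:✗back/v1/[-]
after 12 — deliver 2→1: ·
after 13 — deliver 1→0: ·
after 14 — deliver 2→1: ·

3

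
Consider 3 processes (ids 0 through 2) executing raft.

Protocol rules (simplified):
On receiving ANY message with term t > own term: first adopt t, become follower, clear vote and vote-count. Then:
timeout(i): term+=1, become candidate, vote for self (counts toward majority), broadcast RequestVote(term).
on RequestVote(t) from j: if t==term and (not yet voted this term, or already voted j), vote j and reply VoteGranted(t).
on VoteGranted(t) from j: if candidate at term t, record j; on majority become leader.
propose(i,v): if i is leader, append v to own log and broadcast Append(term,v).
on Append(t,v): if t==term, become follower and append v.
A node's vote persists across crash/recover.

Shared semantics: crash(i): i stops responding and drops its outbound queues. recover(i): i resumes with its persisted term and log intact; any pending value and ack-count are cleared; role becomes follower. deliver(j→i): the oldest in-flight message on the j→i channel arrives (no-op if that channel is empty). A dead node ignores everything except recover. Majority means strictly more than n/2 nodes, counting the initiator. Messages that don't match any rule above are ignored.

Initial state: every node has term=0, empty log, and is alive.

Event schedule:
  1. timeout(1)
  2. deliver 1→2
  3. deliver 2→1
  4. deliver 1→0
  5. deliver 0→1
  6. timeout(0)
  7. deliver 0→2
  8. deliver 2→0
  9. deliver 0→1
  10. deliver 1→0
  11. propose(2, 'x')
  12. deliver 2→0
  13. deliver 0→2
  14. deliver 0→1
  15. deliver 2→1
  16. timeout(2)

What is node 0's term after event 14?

2

e1 timeout(1): 1[cand,t=1,-]
e2 deliver 1→2: 2[foll,t=1,-]
e3 deliver 2→1: 1[lead,t=1,-]
e4 deliver 1→0: 0[foll,t=1,-]
e5 deliver 0→1: ·
e6 timeout(0): 0[cand,t=2,-]
e7 deliver 0→2: 2[foll,t=2,-]
e8 deliver 2→0: 0[lead,t=2,-]
e9 deliver 0→1: 1[foll,t=2,-]
e10 deliver 1→0: ·
e11 propose(2,'x'): ·
e12 deliver 2→0: ·
e13 deliver 0→2: ·
e14 deliver 0→1: ·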